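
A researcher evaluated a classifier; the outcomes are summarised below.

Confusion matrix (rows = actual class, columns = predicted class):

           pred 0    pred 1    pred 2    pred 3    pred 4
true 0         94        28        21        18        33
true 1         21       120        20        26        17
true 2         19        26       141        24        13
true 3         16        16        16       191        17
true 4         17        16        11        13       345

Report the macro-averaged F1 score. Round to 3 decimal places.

Per-class F1 score (2·TP/(2·TP+FP+FN)):
  0: TP=94, FP=21+19+16+17=73, FN=28+21+18+33=100 → 188/361 = 0.5208
  1: TP=120, FP=28+26+16+16=86, FN=21+20+26+17=84 → 240/410 = 0.5854
  2: TP=141, FP=21+20+16+11=68, FN=19+26+24+13=82 → 282/432 = 0.6528
  3: TP=191, FP=18+26+24+13=81, FN=16+16+16+17=65 → 382/528 = 0.7235
  4: TP=345, FP=33+17+13+17=80, FN=17+16+11+13=57 → 690/827 = 0.8343
Macro-F1 score = mean = (0.5208 + 0.5854 + 0.6528 + 0.7235 + 0.8343) / 5 = 0.663

0.663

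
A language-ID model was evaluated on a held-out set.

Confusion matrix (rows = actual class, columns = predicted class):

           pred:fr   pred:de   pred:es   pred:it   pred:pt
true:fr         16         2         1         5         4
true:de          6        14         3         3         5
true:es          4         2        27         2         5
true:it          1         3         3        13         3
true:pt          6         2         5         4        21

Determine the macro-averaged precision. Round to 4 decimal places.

0.5640

Per-class precision (TP/(TP+FP)):
  fr: TP=16, FP=6+4+1+6=17 → 16/33 = 0.48485
  de: TP=14, FP=2+2+3+2=9 → 14/23 = 0.60870
  es: TP=27, FP=1+3+3+5=12 → 27/39 = 0.69231
  it: TP=13, FP=5+3+2+4=14 → 13/27 = 0.48148
  pt: TP=21, FP=4+5+5+3=17 → 21/38 = 0.55263
Macro-precision = mean = (0.48485 + 0.60870 + 0.69231 + 0.48148 + 0.55263) / 5 = 0.5640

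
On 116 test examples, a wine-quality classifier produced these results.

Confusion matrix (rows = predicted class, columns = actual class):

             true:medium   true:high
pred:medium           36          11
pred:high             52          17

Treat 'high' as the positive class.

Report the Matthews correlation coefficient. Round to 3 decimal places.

MCC = (TP·TN − FP·FN) / √((TP+FP)(TP+FN)(TN+FP)(TN+FN))
Numerator = 17·36 − 52·11 = 40
Denominator = √(69·28·88·47) = √7990752 = 2826.7918
MCC = 40 / 2826.7918 = 0.014

0.014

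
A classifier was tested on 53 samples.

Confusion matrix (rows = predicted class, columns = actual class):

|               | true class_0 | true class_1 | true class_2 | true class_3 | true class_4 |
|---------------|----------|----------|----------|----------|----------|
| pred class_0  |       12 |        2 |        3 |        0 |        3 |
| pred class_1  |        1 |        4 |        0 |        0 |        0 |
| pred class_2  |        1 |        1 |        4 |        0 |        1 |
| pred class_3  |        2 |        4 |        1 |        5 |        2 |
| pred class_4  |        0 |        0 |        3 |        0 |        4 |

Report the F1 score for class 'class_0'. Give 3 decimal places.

F1 score = 2·TP/(2·TP+FP+FN).
class_0: TP=12, FP=2+3+0+3=8, FN=1+1+2+0=4 → 24/36 = 0.6667

0.667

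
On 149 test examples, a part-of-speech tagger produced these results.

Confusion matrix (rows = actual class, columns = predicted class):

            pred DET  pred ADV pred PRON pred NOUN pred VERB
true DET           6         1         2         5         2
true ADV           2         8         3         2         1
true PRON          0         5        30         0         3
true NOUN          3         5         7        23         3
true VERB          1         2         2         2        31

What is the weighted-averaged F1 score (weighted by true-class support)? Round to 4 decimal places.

Per-class F1 score (2·TP/(2·TP+FP+FN)):
  DET: TP=6, FP=2+0+3+1=6, FN=1+2+5+2=10 → 12/28 = 0.42857
  ADV: TP=8, FP=1+5+5+2=13, FN=2+3+2+1=8 → 16/37 = 0.43243
  PRON: TP=30, FP=2+3+7+2=14, FN=0+5+0+3=8 → 60/82 = 0.73171
  NOUN: TP=23, FP=5+2+0+2=9, FN=3+5+7+3=18 → 46/73 = 0.63014
  VERB: TP=31, FP=2+1+3+3=9, FN=1+2+2+2=7 → 62/78 = 0.79487
Weighted-F1 score = Σ (supportᵢ/N)·F1 scoreᵢ with N=149: (16/149)·0.42857 + (16/149)·0.43243 + (38/149)·0.73171 + (41/149)·0.63014 + (38/149)·0.79487 = 0.6552

0.6552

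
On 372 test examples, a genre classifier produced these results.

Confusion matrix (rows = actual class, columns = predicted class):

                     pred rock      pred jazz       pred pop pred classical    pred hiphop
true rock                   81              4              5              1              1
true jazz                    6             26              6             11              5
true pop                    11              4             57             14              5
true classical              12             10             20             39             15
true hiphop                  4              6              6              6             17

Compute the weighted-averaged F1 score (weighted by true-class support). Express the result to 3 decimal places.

0.582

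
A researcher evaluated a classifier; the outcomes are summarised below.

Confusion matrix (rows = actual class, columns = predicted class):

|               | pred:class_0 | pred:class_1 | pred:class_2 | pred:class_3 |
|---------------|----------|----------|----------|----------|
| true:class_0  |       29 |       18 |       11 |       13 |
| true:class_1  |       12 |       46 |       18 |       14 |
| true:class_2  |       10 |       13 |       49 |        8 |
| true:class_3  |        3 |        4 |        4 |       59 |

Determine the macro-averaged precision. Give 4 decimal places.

Per-class precision (TP/(TP+FP)):
  class_0: TP=29, FP=12+10+3=25 → 29/54 = 0.53704
  class_1: TP=46, FP=18+13+4=35 → 46/81 = 0.56790
  class_2: TP=49, FP=11+18+4=33 → 49/82 = 0.59756
  class_3: TP=59, FP=13+14+8=35 → 59/94 = 0.62766
Macro-precision = mean = (0.53704 + 0.56790 + 0.59756 + 0.62766) / 4 = 0.5825

0.5825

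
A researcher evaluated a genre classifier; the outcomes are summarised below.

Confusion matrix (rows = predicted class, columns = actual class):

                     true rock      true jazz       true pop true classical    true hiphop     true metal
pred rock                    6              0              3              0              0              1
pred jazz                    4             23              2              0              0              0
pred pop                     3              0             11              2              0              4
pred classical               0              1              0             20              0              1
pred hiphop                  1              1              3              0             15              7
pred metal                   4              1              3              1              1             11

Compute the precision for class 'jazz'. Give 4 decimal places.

0.7931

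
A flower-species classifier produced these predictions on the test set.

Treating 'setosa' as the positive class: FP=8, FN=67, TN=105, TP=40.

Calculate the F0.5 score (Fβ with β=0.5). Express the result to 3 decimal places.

Fβ = (1+β²)·TP / ((1+β²)·TP + β²·FN + FP), with β²=1/4
= 1.25·40 / (1.25·40 + 0.25·67 + 8) = 0.669

0.669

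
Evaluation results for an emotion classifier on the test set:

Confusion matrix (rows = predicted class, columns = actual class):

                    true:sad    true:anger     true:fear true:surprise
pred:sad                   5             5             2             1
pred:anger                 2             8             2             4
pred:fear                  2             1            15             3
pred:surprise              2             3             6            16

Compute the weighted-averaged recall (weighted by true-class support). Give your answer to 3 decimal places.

Per-class recall (TP/(TP+FN)):
  sad: TP=5, FN=2+2+2=6 → 5/11 = 0.4545
  anger: TP=8, FN=5+1+3=9 → 8/17 = 0.4706
  fear: TP=15, FN=2+2+6=10 → 15/25 = 0.6000
  surprise: TP=16, FN=1+4+3=8 → 16/24 = 0.6667
Weighted-recall = Σ (supportᵢ/N)·recallᵢ with N=77: (11/77)·0.4545 + (17/77)·0.4706 + (25/77)·0.6000 + (24/77)·0.6667 = 0.571

0.571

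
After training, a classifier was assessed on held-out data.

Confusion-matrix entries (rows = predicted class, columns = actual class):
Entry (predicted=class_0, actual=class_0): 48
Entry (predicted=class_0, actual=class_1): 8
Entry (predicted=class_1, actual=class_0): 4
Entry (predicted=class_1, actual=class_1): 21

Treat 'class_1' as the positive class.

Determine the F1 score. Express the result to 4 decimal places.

Precision = TP/(TP+FP) = 21/25 = 0.8400
Recall = TP/(TP+FN) = 21/29 = 0.7241
F1 = 2·TP/(2·TP+FP+FN) = 42/54 = 0.7778

0.7778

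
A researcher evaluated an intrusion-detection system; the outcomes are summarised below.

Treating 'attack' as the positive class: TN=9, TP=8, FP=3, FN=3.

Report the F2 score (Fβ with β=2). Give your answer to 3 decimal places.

Fβ = (1+β²)·TP / ((1+β²)·TP + β²·FN + FP), with β²=4
= 5·8 / (5·8 + 4·3 + 3) = 0.727

0.727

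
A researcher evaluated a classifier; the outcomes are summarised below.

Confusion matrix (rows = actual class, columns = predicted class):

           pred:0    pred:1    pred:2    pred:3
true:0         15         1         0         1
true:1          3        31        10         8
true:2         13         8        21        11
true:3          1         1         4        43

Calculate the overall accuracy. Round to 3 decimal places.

Accuracy = trace / total = (15+31+21+43=110) / 171 = 110/171 = 0.643

0.643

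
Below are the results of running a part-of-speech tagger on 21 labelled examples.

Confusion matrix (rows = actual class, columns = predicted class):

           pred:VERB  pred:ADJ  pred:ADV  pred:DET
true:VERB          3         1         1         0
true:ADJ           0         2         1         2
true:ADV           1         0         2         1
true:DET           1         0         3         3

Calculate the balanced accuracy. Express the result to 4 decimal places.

Balanced accuracy = mean of per-class recall.
  VERB: recall = 3/5 = 0.60000
  ADJ: recall = 2/5 = 0.40000
  ADV: recall = 2/4 = 0.50000
  DET: recall = 3/7 = 0.42857
Mean = (0.60000 + 0.40000 + 0.50000 + 0.42857) / 4 = 0.4821

0.4821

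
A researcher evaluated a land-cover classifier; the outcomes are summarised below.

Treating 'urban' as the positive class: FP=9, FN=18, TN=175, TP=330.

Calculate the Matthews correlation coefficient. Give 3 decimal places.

MCC = (TP·TN − FP·FN) / √((TP+FP)(TP+FN)(TN+FP)(TN+FN))
Numerator = 330·175 − 9·18 = 57588
Denominator = √(339·348·184·193) = √4189421664 = 64725.7419
MCC = 57588 / 64725.7419 = 0.890

0.890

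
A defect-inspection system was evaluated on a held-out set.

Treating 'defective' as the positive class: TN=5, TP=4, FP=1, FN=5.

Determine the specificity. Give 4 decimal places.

0.8333

Specificity = TN/(TN+FP) = 5/(5+1) = 0.8333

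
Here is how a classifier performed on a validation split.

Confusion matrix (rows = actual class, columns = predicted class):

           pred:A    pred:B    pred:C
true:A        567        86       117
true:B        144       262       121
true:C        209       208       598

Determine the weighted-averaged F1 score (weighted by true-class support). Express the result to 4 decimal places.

0.6174

Per-class F1 score (2·TP/(2·TP+FP+FN)):
  A: TP=567, FP=144+209=353, FN=86+117=203 → 1134/1690 = 0.67101
  B: TP=262, FP=86+208=294, FN=144+121=265 → 524/1083 = 0.48384
  C: TP=598, FP=117+121=238, FN=209+208=417 → 1196/1851 = 0.64614
Weighted-F1 score = Σ (supportᵢ/N)·F1 scoreᵢ with N=2312: (770/2312)·0.67101 + (527/2312)·0.48384 + (1015/2312)·0.64614 = 0.6174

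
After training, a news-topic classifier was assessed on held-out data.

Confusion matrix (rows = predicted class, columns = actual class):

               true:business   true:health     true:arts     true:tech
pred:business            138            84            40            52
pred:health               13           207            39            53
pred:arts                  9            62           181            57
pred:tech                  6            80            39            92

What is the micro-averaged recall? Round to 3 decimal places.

Micro-averaging pools counts across classes: ΣTP=618, ΣFP=534, ΣFN=534.
Micro-recall = TP/(TP+FN) on pooled counts = 0.536 (equals overall accuracy in single-label multiclass).

0.536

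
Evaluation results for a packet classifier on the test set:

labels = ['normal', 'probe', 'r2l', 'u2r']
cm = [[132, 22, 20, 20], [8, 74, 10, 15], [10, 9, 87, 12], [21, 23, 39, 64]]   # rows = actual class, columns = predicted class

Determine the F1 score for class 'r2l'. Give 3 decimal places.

Treat 'r2l' as positive and all other classes as negative.
F1 score = 2·TP/(2·TP+FP+FN).
r2l: TP=87, FP=20+10+39=69, FN=10+9+12=31 → 174/274 = 0.6350

0.635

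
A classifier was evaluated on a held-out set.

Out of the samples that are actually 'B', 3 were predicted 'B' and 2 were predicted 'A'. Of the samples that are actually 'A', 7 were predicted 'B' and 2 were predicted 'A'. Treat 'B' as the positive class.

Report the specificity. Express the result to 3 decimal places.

Specificity = TN/(TN+FP) = 2/(2+7) = 0.222

0.222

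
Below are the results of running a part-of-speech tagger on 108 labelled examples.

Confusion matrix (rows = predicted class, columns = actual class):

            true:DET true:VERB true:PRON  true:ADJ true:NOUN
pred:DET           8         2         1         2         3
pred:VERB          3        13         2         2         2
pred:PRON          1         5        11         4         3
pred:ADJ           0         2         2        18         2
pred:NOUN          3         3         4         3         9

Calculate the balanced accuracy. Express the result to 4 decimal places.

0.5395

Balanced accuracy = mean of per-class recall.
  DET: recall = 8/15 = 0.53333
  VERB: recall = 13/25 = 0.52000
  PRON: recall = 11/20 = 0.55000
  ADJ: recall = 18/29 = 0.62069
  NOUN: recall = 9/19 = 0.47368
Mean = (0.53333 + 0.52000 + 0.55000 + 0.62069 + 0.47368) / 5 = 0.5395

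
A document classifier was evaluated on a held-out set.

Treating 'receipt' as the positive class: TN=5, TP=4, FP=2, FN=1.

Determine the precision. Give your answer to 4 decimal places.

0.6667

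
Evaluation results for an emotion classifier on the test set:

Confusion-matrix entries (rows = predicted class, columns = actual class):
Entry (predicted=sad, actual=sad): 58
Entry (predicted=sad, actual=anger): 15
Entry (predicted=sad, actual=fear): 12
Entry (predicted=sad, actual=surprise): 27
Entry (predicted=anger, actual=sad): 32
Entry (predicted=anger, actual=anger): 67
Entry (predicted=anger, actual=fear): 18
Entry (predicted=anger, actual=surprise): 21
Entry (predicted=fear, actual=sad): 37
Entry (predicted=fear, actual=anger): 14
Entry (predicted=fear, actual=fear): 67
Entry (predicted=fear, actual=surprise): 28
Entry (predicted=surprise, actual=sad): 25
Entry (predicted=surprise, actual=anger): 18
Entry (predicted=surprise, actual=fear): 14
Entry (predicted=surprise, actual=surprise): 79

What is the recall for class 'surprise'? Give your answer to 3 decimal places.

Treat 'surprise' as positive and all other classes as negative.
recall = TP/(TP+FN).
surprise: TP=79, FN=27+21+28=76 → 79/155 = 0.5097

0.510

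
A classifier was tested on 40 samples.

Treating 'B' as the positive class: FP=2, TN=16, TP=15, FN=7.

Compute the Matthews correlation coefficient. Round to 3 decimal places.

0.574

MCC = (TP·TN − FP·FN) / √((TP+FP)(TP+FN)(TN+FP)(TN+FN))
Numerator = 15·16 − 2·7 = 226
Denominator = √(17·22·18·23) = √154836 = 393.4921
MCC = 226 / 393.4921 = 0.574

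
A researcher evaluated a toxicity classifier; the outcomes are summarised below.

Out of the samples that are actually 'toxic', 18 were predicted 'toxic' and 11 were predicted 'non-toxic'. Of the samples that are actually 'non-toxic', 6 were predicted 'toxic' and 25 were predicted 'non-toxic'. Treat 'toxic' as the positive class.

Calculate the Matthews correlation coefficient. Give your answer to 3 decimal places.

0.436

MCC = (TP·TN − FP·FN) / √((TP+FP)(TP+FN)(TN+FP)(TN+FN))
Numerator = 18·25 − 6·11 = 384
Denominator = √(24·29·31·36) = √776736 = 881.3263
MCC = 384 / 881.3263 = 0.436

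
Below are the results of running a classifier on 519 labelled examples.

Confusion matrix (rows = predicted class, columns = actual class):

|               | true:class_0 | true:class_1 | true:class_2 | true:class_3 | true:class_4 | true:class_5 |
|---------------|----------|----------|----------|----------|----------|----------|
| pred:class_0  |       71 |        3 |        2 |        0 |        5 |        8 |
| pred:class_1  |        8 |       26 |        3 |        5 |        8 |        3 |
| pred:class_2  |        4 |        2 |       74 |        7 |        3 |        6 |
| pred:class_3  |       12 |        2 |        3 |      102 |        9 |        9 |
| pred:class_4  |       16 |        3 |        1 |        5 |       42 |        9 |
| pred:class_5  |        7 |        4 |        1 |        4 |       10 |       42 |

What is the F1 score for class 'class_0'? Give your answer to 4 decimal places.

Take TP from the diagonal, FP from the rest of the 'class_0' prediction marginal, FN from the rest of the 'class_0' actual marginal.
F1 score = 2·TP/(2·TP+FP+FN).
class_0: TP=71, FP=3+2+0+5+8=18, FN=8+4+12+16+7=47 → 142/207 = 0.68599

0.6860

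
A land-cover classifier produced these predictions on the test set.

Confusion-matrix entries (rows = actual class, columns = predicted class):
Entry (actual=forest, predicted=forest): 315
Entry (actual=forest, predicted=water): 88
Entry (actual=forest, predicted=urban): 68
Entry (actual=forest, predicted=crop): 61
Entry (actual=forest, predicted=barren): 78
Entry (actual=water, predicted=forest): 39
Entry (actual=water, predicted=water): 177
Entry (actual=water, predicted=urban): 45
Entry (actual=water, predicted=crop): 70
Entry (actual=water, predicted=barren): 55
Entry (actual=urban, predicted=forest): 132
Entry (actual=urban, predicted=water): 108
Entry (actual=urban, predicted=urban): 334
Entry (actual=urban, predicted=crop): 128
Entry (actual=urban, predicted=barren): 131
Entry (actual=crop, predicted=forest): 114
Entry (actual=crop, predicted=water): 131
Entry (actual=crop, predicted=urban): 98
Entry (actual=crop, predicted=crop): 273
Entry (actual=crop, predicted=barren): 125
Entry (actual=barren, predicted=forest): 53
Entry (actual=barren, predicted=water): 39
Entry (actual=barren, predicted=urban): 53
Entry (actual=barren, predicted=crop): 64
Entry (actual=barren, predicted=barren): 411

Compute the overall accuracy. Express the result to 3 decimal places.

0.473

Accuracy = trace / total = (315+177+334+273+411=1510) / 3190 = 1510/3190 = 0.473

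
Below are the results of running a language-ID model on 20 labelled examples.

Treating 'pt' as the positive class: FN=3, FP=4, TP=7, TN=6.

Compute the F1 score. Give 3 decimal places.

Precision = TP/(TP+FP) = 7/11 = 0.6364
Recall = TP/(TP+FN) = 7/10 = 0.7000
F1 = 2·TP/(2·TP+FP+FN) = 14/21 = 0.667

0.667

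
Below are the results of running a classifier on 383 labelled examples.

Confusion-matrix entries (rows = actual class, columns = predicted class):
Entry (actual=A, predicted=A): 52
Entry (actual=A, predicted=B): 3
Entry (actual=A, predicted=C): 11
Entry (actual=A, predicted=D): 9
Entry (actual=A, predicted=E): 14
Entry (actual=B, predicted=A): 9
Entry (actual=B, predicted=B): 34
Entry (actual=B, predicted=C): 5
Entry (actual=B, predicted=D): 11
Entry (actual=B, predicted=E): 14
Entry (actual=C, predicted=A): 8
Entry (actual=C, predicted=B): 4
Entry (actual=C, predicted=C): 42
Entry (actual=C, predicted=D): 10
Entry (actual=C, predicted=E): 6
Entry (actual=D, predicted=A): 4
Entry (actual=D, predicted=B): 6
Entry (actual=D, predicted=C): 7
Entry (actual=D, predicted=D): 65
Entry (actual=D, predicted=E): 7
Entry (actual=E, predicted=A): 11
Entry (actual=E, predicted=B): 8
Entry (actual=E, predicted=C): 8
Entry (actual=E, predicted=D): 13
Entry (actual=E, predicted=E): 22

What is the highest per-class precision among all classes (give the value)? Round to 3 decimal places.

0.619

Per-class precision (TP/(TP+FP)):
  A: TP=52, FP=9+8+4+11=32 → 52/84 = 0.6190
  B: TP=34, FP=3+4+6+8=21 → 34/55 = 0.6182
  C: TP=42, FP=11+5+7+8=31 → 42/73 = 0.5753
  D: TP=65, FP=9+11+10+13=43 → 65/108 = 0.6019
  E: TP=22, FP=14+14+6+7=41 → 22/63 = 0.3492
Highest is class 'A' with precision = 0.619.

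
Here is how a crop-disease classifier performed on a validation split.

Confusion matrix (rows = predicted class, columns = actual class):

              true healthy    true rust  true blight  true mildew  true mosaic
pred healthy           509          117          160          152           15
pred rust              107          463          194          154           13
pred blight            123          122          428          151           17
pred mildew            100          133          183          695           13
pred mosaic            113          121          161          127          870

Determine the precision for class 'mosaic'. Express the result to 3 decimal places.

0.625

precision = TP/(TP+FP).
mosaic: TP=870, FP=113+121+161+127=522 → 870/1392 = 0.6250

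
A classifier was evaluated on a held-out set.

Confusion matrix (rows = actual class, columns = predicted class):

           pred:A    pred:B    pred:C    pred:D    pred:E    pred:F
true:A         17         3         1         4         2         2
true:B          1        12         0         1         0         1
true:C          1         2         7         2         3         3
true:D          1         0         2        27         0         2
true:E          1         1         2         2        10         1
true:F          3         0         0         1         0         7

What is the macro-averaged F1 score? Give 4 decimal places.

0.6269

Per-class F1 score (2·TP/(2·TP+FP+FN)):
  A: TP=17, FP=1+1+1+1+3=7, FN=3+1+4+2+2=12 → 34/53 = 0.64151
  B: TP=12, FP=3+2+0+1+0=6, FN=1+0+1+0+1=3 → 24/33 = 0.72727
  C: TP=7, FP=1+0+2+2+0=5, FN=1+2+2+3+3=11 → 14/30 = 0.46667
  D: TP=27, FP=4+1+2+2+1=10, FN=1+0+2+0+2=5 → 54/69 = 0.78261
  E: TP=10, FP=2+0+3+0+0=5, FN=1+1+2+2+1=7 → 20/32 = 0.62500
  F: TP=7, FP=2+1+3+2+1=9, FN=3+0+0+1+0=4 → 14/27 = 0.51852
Macro-F1 score = mean = (0.64151 + 0.72727 + 0.46667 + 0.78261 + 0.62500 + 0.51852) / 6 = 0.6269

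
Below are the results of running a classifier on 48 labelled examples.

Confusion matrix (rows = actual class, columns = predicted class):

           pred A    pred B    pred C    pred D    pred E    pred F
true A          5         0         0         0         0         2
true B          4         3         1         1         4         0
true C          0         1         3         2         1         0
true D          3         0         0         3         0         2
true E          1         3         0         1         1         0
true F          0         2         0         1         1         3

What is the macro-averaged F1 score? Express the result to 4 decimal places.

0.3793

Per-class F1 score (2·TP/(2·TP+FP+FN)):
  A: TP=5, FP=4+0+3+1+0=8, FN=0+0+0+0+2=2 → 10/20 = 0.50000
  B: TP=3, FP=0+1+0+3+2=6, FN=4+1+1+4+0=10 → 6/22 = 0.27273
  C: TP=3, FP=0+1+0+0+0=1, FN=0+1+2+1+0=4 → 6/11 = 0.54545
  D: TP=3, FP=0+1+2+1+1=5, FN=3+0+0+0+2=5 → 6/16 = 0.37500
  E: TP=1, FP=0+4+1+0+1=6, FN=1+3+0+1+0=5 → 2/13 = 0.15385
  F: TP=3, FP=2+0+0+2+0=4, FN=0+2+0+1+1=4 → 6/14 = 0.42857
Macro-F1 score = mean = (0.50000 + 0.27273 + 0.54545 + 0.37500 + 0.15385 + 0.42857) / 6 = 0.3793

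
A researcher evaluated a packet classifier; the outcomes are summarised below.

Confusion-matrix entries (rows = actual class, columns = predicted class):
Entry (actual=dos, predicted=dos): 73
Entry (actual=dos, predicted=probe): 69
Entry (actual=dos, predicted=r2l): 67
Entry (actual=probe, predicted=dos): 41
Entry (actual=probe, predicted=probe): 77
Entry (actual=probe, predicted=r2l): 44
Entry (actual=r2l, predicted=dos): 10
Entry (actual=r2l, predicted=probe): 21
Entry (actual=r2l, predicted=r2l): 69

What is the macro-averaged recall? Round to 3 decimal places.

0.505

Per-class recall (TP/(TP+FN)):
  dos: TP=73, FN=69+67=136 → 73/209 = 0.3493
  probe: TP=77, FN=41+44=85 → 77/162 = 0.4753
  r2l: TP=69, FN=10+21=31 → 69/100 = 0.6900
Macro-recall = mean = (0.3493 + 0.4753 + 0.6900) / 3 = 0.505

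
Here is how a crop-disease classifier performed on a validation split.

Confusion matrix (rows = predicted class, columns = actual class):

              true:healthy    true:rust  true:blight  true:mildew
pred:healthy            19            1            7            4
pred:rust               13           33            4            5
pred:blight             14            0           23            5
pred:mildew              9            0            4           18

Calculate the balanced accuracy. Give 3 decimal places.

0.621

Balanced accuracy = mean of per-class recall.
  healthy: recall = 19/55 = 0.3455
  rust: recall = 33/34 = 0.9706
  blight: recall = 23/38 = 0.6053
  mildew: recall = 18/32 = 0.5625
Mean = (0.3455 + 0.9706 + 0.6053 + 0.5625) / 4 = 0.621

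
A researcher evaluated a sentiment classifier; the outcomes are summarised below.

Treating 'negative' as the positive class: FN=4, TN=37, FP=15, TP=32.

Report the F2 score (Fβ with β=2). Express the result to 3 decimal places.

0.838

Fβ = (1+β²)·TP / ((1+β²)·TP + β²·FN + FP), with β²=4
= 5·32 / (5·32 + 4·4 + 15) = 0.838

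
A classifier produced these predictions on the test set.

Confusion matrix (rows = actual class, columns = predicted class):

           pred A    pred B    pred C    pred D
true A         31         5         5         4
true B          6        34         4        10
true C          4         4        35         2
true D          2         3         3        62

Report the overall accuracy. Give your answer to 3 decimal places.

Accuracy = trace / total = (31+34+35+62=162) / 214 = 162/214 = 0.757

0.757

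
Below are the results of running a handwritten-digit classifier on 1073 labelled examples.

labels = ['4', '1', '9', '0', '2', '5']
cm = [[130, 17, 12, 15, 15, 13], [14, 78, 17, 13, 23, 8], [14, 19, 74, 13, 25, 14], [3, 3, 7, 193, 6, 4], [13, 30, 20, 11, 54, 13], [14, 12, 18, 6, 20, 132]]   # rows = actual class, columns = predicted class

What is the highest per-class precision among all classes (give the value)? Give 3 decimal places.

Per-class precision (TP/(TP+FP)):
  4: TP=130, FP=14+14+3+13+14=58 → 130/188 = 0.6915
  1: TP=78, FP=17+19+3+30+12=81 → 78/159 = 0.4906
  9: TP=74, FP=12+17+7+20+18=74 → 74/148 = 0.5000
  0: TP=193, FP=15+13+13+11+6=58 → 193/251 = 0.7689
  2: TP=54, FP=15+23+25+6+20=89 → 54/143 = 0.3776
  5: TP=132, FP=13+8+14+4+13=52 → 132/184 = 0.7174
Highest is class '0' with precision = 0.769.

0.769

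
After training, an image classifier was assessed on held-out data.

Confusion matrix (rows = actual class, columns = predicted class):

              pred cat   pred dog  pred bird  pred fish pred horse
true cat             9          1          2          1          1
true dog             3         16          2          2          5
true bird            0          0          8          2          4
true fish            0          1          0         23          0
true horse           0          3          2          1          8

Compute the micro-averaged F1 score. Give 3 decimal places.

Micro-averaging pools counts across classes: ΣTP=64, ΣFP=30, ΣFN=30.
Micro-F1 score = 2·TP/(2·TP+FP+FN) on pooled counts = 0.681 (equals overall accuracy in single-label multiclass).

0.681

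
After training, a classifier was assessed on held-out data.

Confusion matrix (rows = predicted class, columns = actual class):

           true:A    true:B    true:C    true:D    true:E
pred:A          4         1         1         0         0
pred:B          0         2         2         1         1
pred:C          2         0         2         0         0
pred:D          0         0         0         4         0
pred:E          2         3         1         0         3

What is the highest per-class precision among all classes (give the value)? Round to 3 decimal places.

1.000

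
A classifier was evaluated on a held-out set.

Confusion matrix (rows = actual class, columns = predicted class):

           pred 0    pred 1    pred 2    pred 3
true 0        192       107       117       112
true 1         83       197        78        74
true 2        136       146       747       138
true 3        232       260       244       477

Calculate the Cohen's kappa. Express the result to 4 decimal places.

Observed agreement pₒ = trace/N = 1613/3340 = 0.48293
Expected agreement pₑ = Σ (rowᵢ·colᵢ)/N² = (528·643 + 432·710 + 1167·1186 + 1213·801)/3340² = 0.26909
κ = (pₒ − pₑ)/(1 − pₑ) = (0.48293 − 0.26909)/(1 − 0.26909) = 0.2926

0.2926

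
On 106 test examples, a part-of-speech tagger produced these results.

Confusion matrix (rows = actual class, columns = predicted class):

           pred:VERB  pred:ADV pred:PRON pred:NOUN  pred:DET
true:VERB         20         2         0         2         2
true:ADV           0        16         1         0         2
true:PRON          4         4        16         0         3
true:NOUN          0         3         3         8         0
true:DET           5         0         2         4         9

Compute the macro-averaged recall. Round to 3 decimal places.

Per-class recall (TP/(TP+FN)):
  VERB: TP=20, FN=2+0+2+2=6 → 20/26 = 0.7692
  ADV: TP=16, FN=0+1+0+2=3 → 16/19 = 0.8421
  PRON: TP=16, FN=4+4+0+3=11 → 16/27 = 0.5926
  NOUN: TP=8, FN=0+3+3+0=6 → 8/14 = 0.5714
  DET: TP=9, FN=5+0+2+4=11 → 9/20 = 0.4500
Macro-recall = mean = (0.7692 + 0.8421 + 0.5926 + 0.5714 + 0.4500) / 5 = 0.645

0.645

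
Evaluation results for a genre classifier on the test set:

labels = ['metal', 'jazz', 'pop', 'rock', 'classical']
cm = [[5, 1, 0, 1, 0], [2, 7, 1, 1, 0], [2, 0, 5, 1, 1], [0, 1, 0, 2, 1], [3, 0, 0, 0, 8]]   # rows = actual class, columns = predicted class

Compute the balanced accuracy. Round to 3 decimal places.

0.627

Balanced accuracy = mean of per-class recall.
  metal: recall = 5/7 = 0.7143
  jazz: recall = 7/11 = 0.6364
  pop: recall = 5/9 = 0.5556
  rock: recall = 2/4 = 0.5000
  classical: recall = 8/11 = 0.7273
Mean = (0.7143 + 0.6364 + 0.5556 + 0.5000 + 0.7273) / 5 = 0.627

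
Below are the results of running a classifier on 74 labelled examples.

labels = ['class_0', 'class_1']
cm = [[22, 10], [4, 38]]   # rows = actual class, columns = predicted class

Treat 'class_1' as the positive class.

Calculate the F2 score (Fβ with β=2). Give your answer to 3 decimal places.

Fβ = (1+β²)·TP / ((1+β²)·TP + β²·FN + FP), with β²=4
= 5·38 / (5·38 + 4·4 + 10) = 0.880

0.880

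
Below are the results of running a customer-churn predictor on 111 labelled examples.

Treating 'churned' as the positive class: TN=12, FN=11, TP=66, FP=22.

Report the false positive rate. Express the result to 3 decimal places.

0.647

FPR = FP/(FP+TN) = 22/(22+12) = 0.647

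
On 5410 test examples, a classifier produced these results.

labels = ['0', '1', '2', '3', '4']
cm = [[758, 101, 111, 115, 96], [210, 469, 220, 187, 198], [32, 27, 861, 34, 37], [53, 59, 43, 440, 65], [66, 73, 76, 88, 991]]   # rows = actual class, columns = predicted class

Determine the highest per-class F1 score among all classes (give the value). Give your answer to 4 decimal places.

Per-class F1 score (2·TP/(2·TP+FP+FN)):
  0: TP=758, FP=210+32+53+66=361, FN=101+111+115+96=423 → 1516/2300 = 0.65913
  1: TP=469, FP=101+27+59+73=260, FN=210+220+187+198=815 → 938/2013 = 0.46597
  2: TP=861, FP=111+220+43+76=450, FN=32+27+34+37=130 → 1722/2302 = 0.74805
  3: TP=440, FP=115+187+34+88=424, FN=53+59+43+65=220 → 880/1524 = 0.57743
  4: TP=991, FP=96+198+37+65=396, FN=66+73+76+88=303 → 1982/2681 = 0.73928
Highest is class '2' with F1 score = 0.7480.

0.7480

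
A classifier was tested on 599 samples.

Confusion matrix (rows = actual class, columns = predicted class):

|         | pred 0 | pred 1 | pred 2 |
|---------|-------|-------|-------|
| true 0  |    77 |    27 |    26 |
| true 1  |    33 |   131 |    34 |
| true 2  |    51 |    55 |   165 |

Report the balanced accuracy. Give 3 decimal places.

0.621

Balanced accuracy = mean of per-class recall.
  0: recall = 77/130 = 0.5923
  1: recall = 131/198 = 0.6616
  2: recall = 165/271 = 0.6089
Mean = (0.5923 + 0.6616 + 0.6089) / 3 = 0.621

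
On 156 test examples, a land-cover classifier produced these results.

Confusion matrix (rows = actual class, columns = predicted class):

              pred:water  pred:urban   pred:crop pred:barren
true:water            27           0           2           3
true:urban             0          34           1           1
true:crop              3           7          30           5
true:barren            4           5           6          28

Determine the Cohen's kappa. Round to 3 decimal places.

Observed agreement pₒ = trace/N = 119/156 = 0.7628
Expected agreement pₑ = Σ (rowᵢ·colᵢ)/N² = (32·34 + 36·46 + 45·39 + 43·37)/156² = 0.2502
κ = (pₒ − pₑ)/(1 − pₑ) = (0.7628 − 0.2502)/(1 − 0.2502) = 0.684

0.684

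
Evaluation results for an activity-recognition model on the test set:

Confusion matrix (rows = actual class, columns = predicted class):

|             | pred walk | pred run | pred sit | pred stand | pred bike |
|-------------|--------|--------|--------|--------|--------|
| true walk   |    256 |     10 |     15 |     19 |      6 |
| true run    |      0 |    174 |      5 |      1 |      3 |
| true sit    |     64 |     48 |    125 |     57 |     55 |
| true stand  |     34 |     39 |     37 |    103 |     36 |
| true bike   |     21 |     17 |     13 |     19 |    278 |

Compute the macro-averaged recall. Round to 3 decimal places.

0.672

Per-class recall (TP/(TP+FN)):
  walk: TP=256, FN=10+15+19+6=50 → 256/306 = 0.8366
  run: TP=174, FN=0+5+1+3=9 → 174/183 = 0.9508
  sit: TP=125, FN=64+48+57+55=224 → 125/349 = 0.3582
  stand: TP=103, FN=34+39+37+36=146 → 103/249 = 0.4137
  bike: TP=278, FN=21+17+13+19=70 → 278/348 = 0.7989
Macro-recall = mean = (0.8366 + 0.9508 + 0.3582 + 0.4137 + 0.7989) / 5 = 0.672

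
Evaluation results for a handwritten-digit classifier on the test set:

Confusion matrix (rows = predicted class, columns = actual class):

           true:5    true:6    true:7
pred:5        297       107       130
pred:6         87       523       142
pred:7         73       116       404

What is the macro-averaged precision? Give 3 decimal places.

Per-class precision (TP/(TP+FP)):
  5: TP=297, FP=107+130=237 → 297/534 = 0.5562
  6: TP=523, FP=87+142=229 → 523/752 = 0.6955
  7: TP=404, FP=73+116=189 → 404/593 = 0.6813
Macro-precision = mean = (0.5562 + 0.6955 + 0.6813) / 3 = 0.644

0.644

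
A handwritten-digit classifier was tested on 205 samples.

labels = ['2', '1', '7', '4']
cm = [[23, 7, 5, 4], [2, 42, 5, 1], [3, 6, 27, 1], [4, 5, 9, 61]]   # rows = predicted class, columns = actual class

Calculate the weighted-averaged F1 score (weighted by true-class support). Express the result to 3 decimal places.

0.744

Per-class F1 score (2·TP/(2·TP+FP+FN)):
  2: TP=23, FP=7+5+4=16, FN=2+3+4=9 → 46/71 = 0.6479
  1: TP=42, FP=2+5+1=8, FN=7+6+5=18 → 84/110 = 0.7636
  7: TP=27, FP=3+6+1=10, FN=5+5+9=19 → 54/83 = 0.6506
  4: TP=61, FP=4+5+9=18, FN=4+1+1=6 → 122/146 = 0.8356
Weighted-F1 score = Σ (supportᵢ/N)·F1 scoreᵢ with N=205: (32/205)·0.6479 + (60/205)·0.7636 + (46/205)·0.6506 + (67/205)·0.8356 = 0.744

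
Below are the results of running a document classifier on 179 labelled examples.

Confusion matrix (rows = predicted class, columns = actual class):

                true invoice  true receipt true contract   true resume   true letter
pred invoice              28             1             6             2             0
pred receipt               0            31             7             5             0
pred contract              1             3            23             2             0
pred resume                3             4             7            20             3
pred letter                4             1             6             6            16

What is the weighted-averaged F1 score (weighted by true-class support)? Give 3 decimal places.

Per-class F1 score (2·TP/(2·TP+FP+FN)):
  invoice: TP=28, FP=1+6+2+0=9, FN=0+1+3+4=8 → 56/73 = 0.7671
  receipt: TP=31, FP=0+7+5+0=12, FN=1+3+4+1=9 → 62/83 = 0.7470
  contract: TP=23, FP=1+3+2+0=6, FN=6+7+7+6=26 → 46/78 = 0.5897
  resume: TP=20, FP=3+4+7+3=17, FN=2+5+2+6=15 → 40/72 = 0.5556
  letter: TP=16, FP=4+1+6+6=17, FN=0+0+0+3=3 → 32/52 = 0.6154
Weighted-F1 score = Σ (supportᵢ/N)·F1 scoreᵢ with N=179: (36/179)·0.7671 + (40/179)·0.7470 + (49/179)·0.5897 + (35/179)·0.5556 + (19/179)·0.6154 = 0.657

0.657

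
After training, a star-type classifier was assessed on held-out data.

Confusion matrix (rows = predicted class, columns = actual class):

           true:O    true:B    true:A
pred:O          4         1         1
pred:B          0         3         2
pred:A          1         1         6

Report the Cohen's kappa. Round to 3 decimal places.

Observed agreement pₒ = trace/N = 13/19 = 0.6842
Expected agreement pₑ = Σ (rowᵢ·colᵢ)/N² = (5·6 + 5·5 + 9·8)/19² = 0.3518
κ = (pₒ − pₑ)/(1 − pₑ) = (0.6842 − 0.3518)/(1 − 0.3518) = 0.513

0.513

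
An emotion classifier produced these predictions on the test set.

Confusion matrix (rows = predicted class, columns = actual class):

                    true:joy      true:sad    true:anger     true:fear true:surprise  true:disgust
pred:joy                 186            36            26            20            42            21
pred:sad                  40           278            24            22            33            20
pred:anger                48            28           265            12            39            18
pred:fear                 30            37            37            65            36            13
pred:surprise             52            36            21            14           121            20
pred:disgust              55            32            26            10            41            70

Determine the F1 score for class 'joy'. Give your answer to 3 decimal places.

0.501

Take TP from the diagonal, FP from the rest of the 'joy' prediction marginal, FN from the rest of the 'joy' actual marginal.
F1 score = 2·TP/(2·TP+FP+FN).
joy: TP=186, FP=36+26+20+42+21=145, FN=40+48+30+52+55=225 → 372/742 = 0.5013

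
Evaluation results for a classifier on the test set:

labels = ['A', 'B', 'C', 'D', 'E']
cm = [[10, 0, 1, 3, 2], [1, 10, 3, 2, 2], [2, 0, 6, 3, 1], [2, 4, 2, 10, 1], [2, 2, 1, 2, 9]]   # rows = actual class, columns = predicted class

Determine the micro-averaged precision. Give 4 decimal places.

Micro-averaging pools counts across classes: ΣTP=45, ΣFP=36, ΣFN=36.
Micro-precision = TP/(TP+FP) on pooled counts = 0.5556 (equals overall accuracy in single-label multiclass).

0.5556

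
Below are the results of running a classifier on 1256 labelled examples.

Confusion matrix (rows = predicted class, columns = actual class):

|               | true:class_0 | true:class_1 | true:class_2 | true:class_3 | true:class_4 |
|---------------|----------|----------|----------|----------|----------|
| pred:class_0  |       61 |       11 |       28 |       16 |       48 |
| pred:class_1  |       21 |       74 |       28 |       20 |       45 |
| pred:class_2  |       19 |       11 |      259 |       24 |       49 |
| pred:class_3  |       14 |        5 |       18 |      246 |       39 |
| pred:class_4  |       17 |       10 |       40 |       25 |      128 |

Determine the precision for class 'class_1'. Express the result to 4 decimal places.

Treat 'class_1' as positive and all other classes as negative.
precision = TP/(TP+FP).
class_1: TP=74, FP=21+28+20+45=114 → 74/188 = 0.39362

0.3936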